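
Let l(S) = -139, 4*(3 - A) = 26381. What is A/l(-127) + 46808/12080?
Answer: 21535173/419780 ≈ 51.301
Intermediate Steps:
A = -26369/4 (A = 3 - ¼*26381 = 3 - 26381/4 = -26369/4 ≈ -6592.3)
A/l(-127) + 46808/12080 = -26369/4/(-139) + 46808/12080 = -26369/4*(-1/139) + 46808*(1/12080) = 26369/556 + 5851/1510 = 21535173/419780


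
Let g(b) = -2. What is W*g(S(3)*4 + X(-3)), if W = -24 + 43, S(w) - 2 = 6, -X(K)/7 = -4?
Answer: -38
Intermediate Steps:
X(K) = 28 (X(K) = -7*(-4) = 28)
S(w) = 8 (S(w) = 2 + 6 = 8)
W = 19
W*g(S(3)*4 + X(-3)) = 19*(-2) = -38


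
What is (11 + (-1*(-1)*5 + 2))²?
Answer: 324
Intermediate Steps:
(11 + (-1*(-1)*5 + 2))² = (11 + (1*5 + 2))² = (11 + (5 + 2))² = (11 + 7)² = 18² = 324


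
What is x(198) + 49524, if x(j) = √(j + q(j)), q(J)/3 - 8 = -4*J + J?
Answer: 49524 + 2*I*√390 ≈ 49524.0 + 39.497*I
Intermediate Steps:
q(J) = 24 - 9*J (q(J) = 24 + 3*(-4*J + J) = 24 + 3*(-3*J) = 24 - 9*J)
x(j) = √(24 - 8*j) (x(j) = √(j + (24 - 9*j)) = √(24 - 8*j))
x(198) + 49524 = 2*√(6 - 2*198) + 49524 = 2*√(6 - 396) + 49524 = 2*√(-390) + 49524 = 2*(I*√390) + 49524 = 2*I*√390 + 49524 = 49524 + 2*I*√390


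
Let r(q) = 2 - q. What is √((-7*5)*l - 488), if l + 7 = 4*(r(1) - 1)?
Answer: 9*I*√3 ≈ 15.588*I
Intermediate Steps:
l = -7 (l = -7 + 4*((2 - 1*1) - 1) = -7 + 4*((2 - 1) - 1) = -7 + 4*(1 - 1) = -7 + 4*0 = -7 + 0 = -7)
√((-7*5)*l - 488) = √(-7*5*(-7) - 488) = √(-35*(-7) - 488) = √(245 - 488) = √(-243) = 9*I*√3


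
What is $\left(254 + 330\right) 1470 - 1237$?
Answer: $857243$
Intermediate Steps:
$\left(254 + 330\right) 1470 - 1237 = 584 \cdot 1470 - 1237 = 858480 - 1237 = 857243$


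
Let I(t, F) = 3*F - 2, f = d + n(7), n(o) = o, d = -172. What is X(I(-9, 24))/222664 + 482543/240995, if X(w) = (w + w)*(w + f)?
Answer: 26059930263/13415227670 ≈ 1.9426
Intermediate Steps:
f = -165 (f = -172 + 7 = -165)
I(t, F) = -2 + 3*F
X(w) = 2*w*(-165 + w) (X(w) = (w + w)*(w - 165) = (2*w)*(-165 + w) = 2*w*(-165 + w))
X(I(-9, 24))/222664 + 482543/240995 = (2*(-2 + 3*24)*(-165 + (-2 + 3*24)))/222664 + 482543/240995 = (2*(-2 + 72)*(-165 + (-2 + 72)))*(1/222664) + 482543*(1/240995) = (2*70*(-165 + 70))*(1/222664) + 482543/240995 = (2*70*(-95))*(1/222664) + 482543/240995 = -13300*1/222664 + 482543/240995 = -3325/55666 + 482543/240995 = 26059930263/13415227670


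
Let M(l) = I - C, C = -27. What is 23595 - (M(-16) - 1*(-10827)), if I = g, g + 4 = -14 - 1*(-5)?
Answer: 12754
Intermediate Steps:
g = -13 (g = -4 + (-14 - 1*(-5)) = -4 + (-14 + 5) = -4 - 9 = -13)
I = -13
M(l) = 14 (M(l) = -13 - 1*(-27) = -13 + 27 = 14)
23595 - (M(-16) - 1*(-10827)) = 23595 - (14 - 1*(-10827)) = 23595 - (14 + 10827) = 23595 - 1*10841 = 23595 - 10841 = 12754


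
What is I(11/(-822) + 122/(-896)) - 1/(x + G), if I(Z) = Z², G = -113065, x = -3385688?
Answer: 884235081622603/39539548050960384 ≈ 0.022363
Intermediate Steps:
I(11/(-822) + 122/(-896)) - 1/(x + G) = (11/(-822) + 122/(-896))² - 1/(-3385688 - 113065) = (11*(-1/822) + 122*(-1/896))² - 1/(-3498753) = (-11/822 - 61/448)² - 1*(-1/3498753) = (-27535/184128)² + 1/3498753 = 758176225/33903120384 + 1/3498753 = 884235081622603/39539548050960384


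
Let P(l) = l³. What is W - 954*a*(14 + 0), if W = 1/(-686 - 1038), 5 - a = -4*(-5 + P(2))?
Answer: -391437649/1724 ≈ -2.2705e+5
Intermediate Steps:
a = 17 (a = 5 - (-4)*(-5 + 2³) = 5 - (-4)*(-5 + 8) = 5 - (-4)*3 = 5 - 1*(-12) = 5 + 12 = 17)
W = -1/1724 (W = 1/(-1724) = -1/1724 ≈ -0.00058005)
W - 954*a*(14 + 0) = -1/1724 - 16218*(14 + 0) = -1/1724 - 16218*14 = -1/1724 - 954*238 = -1/1724 - 227052 = -391437649/1724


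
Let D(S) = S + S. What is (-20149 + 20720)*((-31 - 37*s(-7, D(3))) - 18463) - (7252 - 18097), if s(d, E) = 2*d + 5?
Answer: -10359086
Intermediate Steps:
D(S) = 2*S
s(d, E) = 5 + 2*d
(-20149 + 20720)*((-31 - 37*s(-7, D(3))) - 18463) - (7252 - 18097) = (-20149 + 20720)*((-31 - 37*(5 + 2*(-7))) - 18463) - (7252 - 18097) = 571*((-31 - 37*(5 - 14)) - 18463) - 1*(-10845) = 571*((-31 - 37*(-9)) - 18463) + 10845 = 571*((-31 + 333) - 18463) + 10845 = 571*(302 - 18463) + 10845 = 571*(-18161) + 10845 = -10369931 + 10845 = -10359086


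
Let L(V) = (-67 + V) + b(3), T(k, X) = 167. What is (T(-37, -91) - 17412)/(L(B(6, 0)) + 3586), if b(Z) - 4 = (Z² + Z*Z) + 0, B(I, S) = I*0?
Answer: -17245/3541 ≈ -4.8701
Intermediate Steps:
B(I, S) = 0
b(Z) = 4 + 2*Z² (b(Z) = 4 + ((Z² + Z*Z) + 0) = 4 + ((Z² + Z²) + 0) = 4 + (2*Z² + 0) = 4 + 2*Z²)
L(V) = -45 + V (L(V) = (-67 + V) + (4 + 2*3²) = (-67 + V) + (4 + 2*9) = (-67 + V) + (4 + 18) = (-67 + V) + 22 = -45 + V)
(T(-37, -91) - 17412)/(L(B(6, 0)) + 3586) = (167 - 17412)/((-45 + 0) + 3586) = -17245/(-45 + 3586) = -17245/3541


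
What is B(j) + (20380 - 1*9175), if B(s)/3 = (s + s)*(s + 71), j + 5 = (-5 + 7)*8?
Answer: 16617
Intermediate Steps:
j = 11 (j = -5 + (-5 + 7)*8 = -5 + 2*8 = -5 + 16 = 11)
B(s) = 6*s*(71 + s) (B(s) = 3*((s + s)*(s + 71)) = 3*((2*s)*(71 + s)) = 3*(2*s*(71 + s)) = 6*s*(71 + s))
B(j) + (20380 - 1*9175) = 6*11*(71 + 11) + (20380 - 1*9175) = 6*11*82 + (20380 - 9175) = 5412 + 11205 = 16617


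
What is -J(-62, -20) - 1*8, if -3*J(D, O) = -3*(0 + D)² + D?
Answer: -11618/3 ≈ -3872.7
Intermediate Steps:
J(D, O) = D² - D/3 (J(D, O) = -(-3*(0 + D)² + D)/3 = -(-3*D² + D)/3 = -(D - 3*D²)/3 = D² - D/3)
-J(-62, -20) - 1*8 = -(-62)*(-⅓ - 62) - 1*8 = -(-62)*(-187)/3 - 8 = -1*11594/3 - 8 = -11594/3 - 8 = -11618/3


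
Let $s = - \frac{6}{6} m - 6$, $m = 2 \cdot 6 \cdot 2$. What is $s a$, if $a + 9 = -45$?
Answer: $1620$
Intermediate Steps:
$a = -54$ ($a = -9 - 45 = -54$)
$m = 24$ ($m = 12 \cdot 2 = 24$)
$s = -30$ ($s = - \frac{6}{6} \cdot 24 - 6 = \left(-6\right) \frac{1}{6} \cdot 24 - 6 = \left(-1\right) 24 - 6 = -24 - 6 = -30$)
$s a = \left(-30\right) \left(-54\right) = 1620$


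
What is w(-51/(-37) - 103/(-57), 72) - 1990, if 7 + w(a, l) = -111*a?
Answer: -44661/19 ≈ -2350.6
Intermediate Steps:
w(a, l) = -7 - 111*a
w(-51/(-37) - 103/(-57), 72) - 1990 = (-7 - 111*(-51/(-37) - 103/(-57))) - 1990 = (-7 - 111*(-51*(-1/37) - 103*(-1/57))) - 1990 = (-7 - 111*(51/37 + 103/57)) - 1990 = (-7 - 111*6718/2109) - 1990 = (-7 - 6718/19) - 1990 = -6851/19 - 1990 = -44661/19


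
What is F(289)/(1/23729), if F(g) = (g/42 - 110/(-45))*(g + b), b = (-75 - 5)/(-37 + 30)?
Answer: 19544984075/294 ≈ 6.6480e+7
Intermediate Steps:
b = 80/7 (b = -80/(-7) = -80*(-1/7) = 80/7 ≈ 11.429)
F(g) = (22/9 + g/42)*(80/7 + g) (F(g) = (g/42 - 110/(-45))*(g + 80/7) = (g*(1/42) - 110*(-1/45))*(80/7 + g) = (g/42 + 22/9)*(80/7 + g) = (22/9 + g/42)*(80/7 + g))
F(289)/(1/23729) = (1760/63 + (1/42)*289**2 + (1198/441)*289)/(1/23729) = (1760/63 + (1/42)*83521 + 346222/441)/(1/23729) = (1760/63 + 83521/42 + 346222/441)*23729 = (823675/294)*23729 = 19544984075/294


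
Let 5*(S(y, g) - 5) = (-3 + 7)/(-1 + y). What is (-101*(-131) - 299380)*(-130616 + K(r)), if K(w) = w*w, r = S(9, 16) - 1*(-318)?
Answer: 750351067611/100 ≈ 7.5035e+9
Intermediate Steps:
S(y, g) = 5 + 4/(5*(-1 + y)) (S(y, g) = 5 + ((-3 + 7)/(-1 + y))/5 = 5 + (4/(-1 + y))/5 = 5 + 4/(5*(-1 + y)))
r = 3231/10 (r = (-21 + 25*9)/(5*(-1 + 9)) - 1*(-318) = (⅕)*(-21 + 225)/8 + 318 = (⅕)*(⅛)*204 + 318 = 51/10 + 318 = 3231/10 ≈ 323.10)
K(w) = w²
(-101*(-131) - 299380)*(-130616 + K(r)) = (-101*(-131) - 299380)*(-130616 + (3231/10)²) = (13231 - 299380)*(-130616 + 10439361/100) = -286149*(-2622239/100) = 750351067611/100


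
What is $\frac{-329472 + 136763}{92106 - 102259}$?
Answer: $\frac{17519}{923} \approx 18.98$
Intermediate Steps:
$\frac{-329472 + 136763}{92106 - 102259} = - \frac{192709}{-10153} = \left(-192709\right) \left(- \frac{1}{10153}\right) = \frac{17519}{923}$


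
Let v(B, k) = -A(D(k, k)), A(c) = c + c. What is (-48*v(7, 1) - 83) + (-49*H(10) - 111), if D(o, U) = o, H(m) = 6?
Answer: -392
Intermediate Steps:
A(c) = 2*c
v(B, k) = -2*k
(-48*v(7, 1) - 83) + (-49*H(10) - 111) = (-(-96) - 83) + (-49*6 - 111) = (-48*(-2) - 83) + (-294 - 111) = (96 - 83) - 405 = 13 - 405 = -392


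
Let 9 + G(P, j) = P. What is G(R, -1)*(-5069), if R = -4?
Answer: 65897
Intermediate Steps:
G(P, j) = -9 + P
G(R, -1)*(-5069) = (-9 - 4)*(-5069) = -13*(-5069) = 65897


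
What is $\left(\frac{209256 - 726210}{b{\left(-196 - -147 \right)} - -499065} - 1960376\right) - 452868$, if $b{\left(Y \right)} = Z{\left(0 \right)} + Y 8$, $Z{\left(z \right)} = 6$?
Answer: $- \frac{1203434621630}{498679} \approx -2.4132 \cdot 10^{6}$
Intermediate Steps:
$b{\left(Y \right)} = 6 + 8 Y$ ($b{\left(Y \right)} = 6 + Y 8 = 6 + 8 Y$)
$\left(\frac{209256 - 726210}{b{\left(-196 - -147 \right)} - -499065} - 1960376\right) - 452868 = \left(\frac{209256 - 726210}{\left(6 + 8 \left(-196 - -147\right)\right) - -499065} - 1960376\right) - 452868 = \left(- \frac{516954}{\left(6 + 8 \left(-196 + 147\right)\right) + 499065} - 1960376\right) - 452868 = \left(- \frac{516954}{\left(6 + 8 \left(-49\right)\right) + 499065} - 1960376\right) - 452868 = \left(- \frac{516954}{\left(6 - 392\right) + 499065} - 1960376\right) - 452868 = \left(- \frac{516954}{-386 + 499065} - 1960376\right) - 452868 = \left(- \frac{516954}{498679} - 1960376\right) - 452868 = - \frac{977598860258}{498679} - 452868 = - \frac{1203434621630}{498679}$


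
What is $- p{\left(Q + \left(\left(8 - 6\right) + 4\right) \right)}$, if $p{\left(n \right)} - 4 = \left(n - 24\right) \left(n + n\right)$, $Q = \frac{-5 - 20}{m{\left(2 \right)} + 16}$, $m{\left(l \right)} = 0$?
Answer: $\frac{21711}{128} \approx 169.62$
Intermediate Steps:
$Q = - \frac{25}{16}$ ($Q = \frac{-5 - 20}{0 + 16} = \frac{-5 - 20}{16} = \left(-25\right) \frac{1}{16} = - \frac{25}{16} \approx -1.5625$)
$p{\left(n \right)} = 4 + 2 n \left(-24 + n\right)$ ($p{\left(n \right)} = 4 + \left(n - 24\right) \left(n + n\right) = 4 + \left(-24 + n\right) 2 n = 4 + 2 n \left(-24 + n\right)$)
$- p{\left(Q + \left(\left(8 - 6\right) + 4\right) \right)} = - (4 - 48 \left(- \frac{25}{16} + \left(\left(8 - 6\right) + 4\right)\right) + 2 \left(- \frac{25}{16} + \left(\left(8 - 6\right) + 4\right)\right)^{2}) = - (4 - 48 \left(- \frac{25}{16} + \left(2 + 4\right)\right) + 2 \left(- \frac{25}{16} + \left(2 + 4\right)\right)^{2}) = - (4 - 48 \left(- \frac{25}{16} + 6\right) + 2 \left(- \frac{25}{16} + 6\right)^{2}) = - (4 - 213 + 2 \left(\frac{71}{16}\right)^{2}) = - (4 - 213 + 2 \cdot \frac{5041}{256}) = - (4 - 213 + \frac{5041}{128}) = \left(-1\right) \left(- \frac{21711}{128}\right) = \frac{21711}{128}$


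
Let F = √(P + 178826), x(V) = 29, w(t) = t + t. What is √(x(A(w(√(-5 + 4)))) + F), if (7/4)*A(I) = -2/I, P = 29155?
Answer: √(29 + 3*√23109) ≈ 22.024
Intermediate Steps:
w(t) = 2*t
A(I) = -8/(7*I) (A(I) = 4*(-2/I)/7 = -8/(7*I))
F = 3*√23109 (F = √(29155 + 178826) = √207981 = 3*√23109 ≈ 456.05)
√(x(A(w(√(-5 + 4)))) + F) = √(29 + 3*√23109)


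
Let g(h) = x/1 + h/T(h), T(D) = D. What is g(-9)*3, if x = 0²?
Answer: 3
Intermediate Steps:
x = 0
g(h) = 1 (g(h) = 0/1 + h/h = 0*1 + 1 = 0 + 1 = 1)
g(-9)*3 = 1*3 = 3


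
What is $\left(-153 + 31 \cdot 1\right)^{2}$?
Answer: $14884$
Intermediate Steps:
$\left(-153 + 31 \cdot 1\right)^{2} = \left(-153 + 31\right)^{2} = \left(-122\right)^{2} = 14884$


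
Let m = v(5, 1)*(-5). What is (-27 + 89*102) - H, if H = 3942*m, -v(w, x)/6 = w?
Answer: -582249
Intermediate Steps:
v(w, x) = -6*w
m = 150 (m = -6*5*(-5) = -30*(-5) = 150)
H = 591300 (H = 3942*150 = 591300)
(-27 + 89*102) - H = (-27 + 89*102) - 1*591300 = (-27 + 9078) - 591300 = 9051 - 591300 = -582249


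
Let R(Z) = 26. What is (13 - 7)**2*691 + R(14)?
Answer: 24902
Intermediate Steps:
(13 - 7)**2*691 + R(14) = (13 - 7)**2*691 + 26 = 6**2*691 + 26 = 36*691 + 26 = 24876 + 26 = 24902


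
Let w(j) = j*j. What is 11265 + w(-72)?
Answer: 16449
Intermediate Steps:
w(j) = j**2
11265 + w(-72) = 11265 + (-72)**2 = 11265 + 5184 = 16449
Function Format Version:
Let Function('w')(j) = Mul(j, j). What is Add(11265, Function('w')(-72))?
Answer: 16449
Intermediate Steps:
Function('w')(j) = Pow(j, 2)
Add(11265, Function('w')(-72)) = Add(11265, Pow(-72, 2)) = Add(11265, 5184) = 16449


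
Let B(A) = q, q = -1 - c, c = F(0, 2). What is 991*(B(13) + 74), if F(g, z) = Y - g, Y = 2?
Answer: 70361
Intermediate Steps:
F(g, z) = 2 - g
c = 2 (c = 2 - 1*0 = 2 + 0 = 2)
q = -3 (q = -1 - 1*2 = -1 - 2 = -3)
B(A) = -3
991*(B(13) + 74) = 991*(-3 + 74) = 991*71 = 70361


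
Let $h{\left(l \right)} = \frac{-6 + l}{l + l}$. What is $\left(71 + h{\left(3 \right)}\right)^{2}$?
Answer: $\frac{19881}{4} \approx 4970.3$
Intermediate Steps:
$h{\left(l \right)} = \frac{-6 + l}{2 l}$
$\left(71 + h{\left(3 \right)}\right)^{2} = \left(71 + \frac{-6 + 3}{2 \cdot 3}\right)^{2} = \left(71 + \frac{1}{2} \cdot \frac{1}{3} \left(-3\right)\right)^{2} = \left(71 - \frac{1}{2}\right)^{2} = \left(\frac{141}{2}\right)^{2} = \frac{19881}{4}$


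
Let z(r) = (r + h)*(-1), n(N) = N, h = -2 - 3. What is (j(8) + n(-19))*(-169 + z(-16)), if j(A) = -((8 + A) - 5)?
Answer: 4440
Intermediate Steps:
h = -5
j(A) = -3 - A (j(A) = -(3 + A) = -3 - A)
z(r) = 5 - r (z(r) = (r - 5)*(-1) = (-5 + r)*(-1) = 5 - r)
(j(8) + n(-19))*(-169 + z(-16)) = ((-3 - 1*8) - 19)*(-169 + (5 - 1*(-16))) = ((-3 - 8) - 19)*(-169 + (5 + 16)) = (-11 - 19)*(-169 + 21) = -30*(-148) = 4440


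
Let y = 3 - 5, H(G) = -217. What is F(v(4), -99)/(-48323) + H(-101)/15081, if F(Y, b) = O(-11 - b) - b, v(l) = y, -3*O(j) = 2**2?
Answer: -362394/22083611 ≈ -0.016410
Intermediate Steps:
O(j) = -4/3 (O(j) = -1/3*2**2 = -1/3*4 = -4/3)
y = -2
v(l) = -2
F(Y, b) = -4/3 - b
F(v(4), -99)/(-48323) + H(-101)/15081 = (-4/3 - 1*(-99))/(-48323) - 217/15081 = (-4/3 + 99)*(-1/48323) - 217*1/15081 = (293/3)*(-1/48323) - 217/15081 = -293/144969 - 217/15081 = -362394/22083611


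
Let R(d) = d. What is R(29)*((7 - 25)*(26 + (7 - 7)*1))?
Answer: -13572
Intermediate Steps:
R(29)*((7 - 25)*(26 + (7 - 7)*1)) = 29*((7 - 25)*(26 + (7 - 7)*1)) = 29*(-18*(26 + 0*1)) = 29*(-18*(26 + 0)) = 29*(-18*26) = 29*(-468) = -13572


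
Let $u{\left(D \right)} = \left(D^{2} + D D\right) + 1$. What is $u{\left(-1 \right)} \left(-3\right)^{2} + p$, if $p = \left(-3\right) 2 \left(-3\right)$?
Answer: $45$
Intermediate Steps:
$p = 18$ ($p = \left(-6\right) \left(-3\right) = 18$)
$u{\left(D \right)} = 1 + 2 D^{2}$ ($u{\left(D \right)} = \left(D^{2} + D^{2}\right) + 1 = 2 D^{2} + 1 = 1 + 2 D^{2}$)
$u{\left(-1 \right)} \left(-3\right)^{2} + p = \left(1 + 2 \left(-1\right)^{2}\right) \left(-3\right)^{2} + 18 = \left(1 + 2 \cdot 1\right) 9 + 18 = \left(1 + 2\right) 9 + 18 = 3 \cdot 9 + 18 = 27 + 18 = 45$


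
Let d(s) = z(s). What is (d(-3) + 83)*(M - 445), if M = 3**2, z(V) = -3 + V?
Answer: -33572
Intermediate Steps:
d(s) = -3 + s
M = 9
(d(-3) + 83)*(M - 445) = ((-3 - 3) + 83)*(9 - 445) = (-6 + 83)*(-436) = 77*(-436) = -33572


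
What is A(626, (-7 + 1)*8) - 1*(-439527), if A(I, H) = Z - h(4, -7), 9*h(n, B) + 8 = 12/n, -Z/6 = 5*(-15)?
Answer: 3959798/9 ≈ 4.3998e+5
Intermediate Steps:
Z = 450 (Z = -30*(-15) = -6*(-75) = 450)
h(n, B) = -8/9 + 4/(3*n) (h(n, B) = -8/9 + (12/n)/9 = -8/9 + 4/(3*n))
A(I, H) = 4055/9 (A(I, H) = 450 - 4*(3 - 2*4)/(9*4) = 450 - 4*(3 - 8)/(9*4) = 450 - 4*(-5)/(9*4) = 450 - 1*(-5/9) = 450 + 5/9 = 4055/9)
A(626, (-7 + 1)*8) - 1*(-439527) = 4055/9 - 1*(-439527) = 4055/9 + 439527 = 3959798/9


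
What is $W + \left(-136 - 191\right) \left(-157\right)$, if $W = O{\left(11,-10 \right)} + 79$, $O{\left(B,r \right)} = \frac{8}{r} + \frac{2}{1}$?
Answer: $\frac{257096}{5} \approx 51419.0$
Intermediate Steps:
$O{\left(B,r \right)} = 2 + \frac{8}{r}$ ($O{\left(B,r \right)} = \frac{8}{r} + 2 \cdot 1 = \frac{8}{r} + 2 = 2 + \frac{8}{r}$)
$W = \frac{401}{5}$ ($W = \left(2 + \frac{8}{-10}\right) + 79 = \left(2 + 8 \left(- \frac{1}{10}\right)\right) + 79 = \left(2 - \frac{4}{5}\right) + 79 = \frac{6}{5} + 79 = \frac{401}{5} \approx 80.2$)
$W + \left(-136 - 191\right) \left(-157\right) = \frac{401}{5} + \left(-136 - 191\right) \left(-157\right) = \frac{401}{5} - -51339 = \frac{401}{5} + 51339 = \frac{257096}{5}$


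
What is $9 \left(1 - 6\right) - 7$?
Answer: $-52$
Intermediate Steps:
$9 \left(1 - 6\right) - 7 = 9 \left(-5\right) - 7 = -45 - 7 = -52$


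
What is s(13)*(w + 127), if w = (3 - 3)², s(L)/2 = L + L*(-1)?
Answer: 0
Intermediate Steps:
s(L) = 0 (s(L) = 2*(L + L*(-1)) = 2*(L - L) = 2*0 = 0)
w = 0 (w = 0² = 0)
s(13)*(w + 127) = 0*(0 + 127) = 0*127 = 0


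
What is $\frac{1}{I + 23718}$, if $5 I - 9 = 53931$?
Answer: $\frac{1}{34506} \approx 2.898 \cdot 10^{-5}$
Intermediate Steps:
$I = 10788$ ($I = \frac{9}{5} + \frac{1}{5} \cdot 53931 = \frac{9}{5} + \frac{53931}{5} = 10788$)
$\frac{1}{I + 23718} = \frac{1}{10788 + 23718} = \frac{1}{34506}$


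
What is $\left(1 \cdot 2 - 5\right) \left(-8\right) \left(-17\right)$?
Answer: $-408$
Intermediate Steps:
$\left(1 \cdot 2 - 5\right) \left(-8\right) \left(-17\right) = \left(2 - 5\right) \left(-8\right) \left(-17\right) = \left(-3\right) \left(-8\right) \left(-17\right) = 24 \left(-17\right) = -408$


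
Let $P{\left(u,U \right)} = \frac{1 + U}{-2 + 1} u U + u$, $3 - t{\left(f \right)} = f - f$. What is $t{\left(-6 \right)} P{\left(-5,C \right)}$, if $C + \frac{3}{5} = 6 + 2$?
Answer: $\frac{4587}{5} \approx 917.4$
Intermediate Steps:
$t{\left(f \right)} = 3$ ($t{\left(f \right)} = 3 - \left(f - f\right) = 3 - 0 = 3 + 0 = 3$)
$C = \frac{37}{5}$ ($C = - \frac{3}{5} + \left(6 + 2\right) = - \frac{3}{5} + 8 = \frac{37}{5} \approx 7.4$)
$P{\left(u,U \right)} = u + U u \left(-1 - U\right)$ ($P{\left(u,U \right)} = \frac{1 + U}{-1} u U + u = \left(1 + U\right) \left(-1\right) u U + u = \left(-1 - U\right) u U + u = u \left(-1 - U\right) U + u = U u \left(-1 - U\right) + u = u + U u \left(-1 - U\right)$)
$t{\left(-6 \right)} P{\left(-5,C \right)} = 3 \left(- 5 \left(1 - \frac{37}{5} - \left(\frac{37}{5}\right)^{2}\right)\right) = 3 \left(- 5 \left(1 - \frac{37}{5} - \frac{1369}{25}\right)\right) = 3 \left(\left(-5\right) \left(- \frac{1529}{25}\right)\right) = 3 \cdot \frac{1529}{5} = \frac{4587}{5}$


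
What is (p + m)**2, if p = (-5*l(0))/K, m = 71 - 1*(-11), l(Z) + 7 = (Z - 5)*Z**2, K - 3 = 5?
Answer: 477481/64 ≈ 7460.6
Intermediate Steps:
K = 8 (K = 3 + 5 = 8)
l(Z) = -7 + Z**2*(-5 + Z) (l(Z) = -7 + (Z - 5)*Z**2 = -7 + (-5 + Z)*Z**2 = -7 + Z**2*(-5 + Z))
m = 82 (m = 71 + 11 = 82)
p = 35/8 (p = -5*(-7 + 0**3 - 5*0**2)/8 = -5*(-7 + 0 - 5*0)*(1/8) = -5*(-7 + 0 + 0)*(1/8) = -5*(-7)*(1/8) = 35*(1/8) = 35/8 ≈ 4.3750)
(p + m)**2 = (35/8 + 82)**2 = (691/8)**2 = 477481/64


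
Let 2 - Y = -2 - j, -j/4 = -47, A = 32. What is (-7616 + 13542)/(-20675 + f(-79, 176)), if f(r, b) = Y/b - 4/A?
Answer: -521488/1819315 ≈ -0.28664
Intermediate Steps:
j = 188 (j = -4*(-47) = 188)
Y = 192 (Y = 2 - (-2 - 1*188) = 2 - (-2 - 188) = 2 - 1*(-190) = 2 + 190 = 192)
f(r, b) = -1/8 + 192/b (f(r, b) = 192/b - 4/32 = 192/b - 4*1/32 = 192/b - 1/8 = -1/8 + 192/b)
(-7616 + 13542)/(-20675 + f(-79, 176)) = (-7616 + 13542)/(-20675 + (1/8)*(1536 - 1*176)/176) = 5926/(-20675 + (1/8)*(1/176)*(1536 - 176)) = 5926/(-20675 + (1/8)*(1/176)*1360) = 5926/(-20675 + 85/88) = 5926/(-1819315/88) = 5926*(-88/1819315) = -521488/1819315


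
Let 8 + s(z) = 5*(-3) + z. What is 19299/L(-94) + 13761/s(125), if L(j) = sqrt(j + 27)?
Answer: 4587/34 - 19299*I*sqrt(67)/67 ≈ 134.91 - 2357.8*I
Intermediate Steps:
L(j) = sqrt(27 + j)
s(z) = -23 + z (s(z) = -8 + (5*(-3) + z) = -8 + (-15 + z) = -23 + z)
19299/L(-94) + 13761/s(125) = 19299/(sqrt(27 - 94)) + 13761/(-23 + 125) = 19299/(sqrt(-67)) + 13761/102 = 19299/((I*sqrt(67))) + 13761*(1/102) = 19299*(-I*sqrt(67)/67) + 4587/34 = -19299*I*sqrt(67)/67 + 4587/34 = 4587/34 - 19299*I*sqrt(67)/67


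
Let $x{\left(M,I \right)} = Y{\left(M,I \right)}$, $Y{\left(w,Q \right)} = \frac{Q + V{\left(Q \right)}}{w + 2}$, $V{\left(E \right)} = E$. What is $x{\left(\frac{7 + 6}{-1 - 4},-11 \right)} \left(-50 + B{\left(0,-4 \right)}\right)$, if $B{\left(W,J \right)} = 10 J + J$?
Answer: $- \frac{10340}{3} \approx -3446.7$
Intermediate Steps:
$B{\left(W,J \right)} = 11 J$
$Y{\left(w,Q \right)} = \frac{2 Q}{2 + w}$ ($Y{\left(w,Q \right)} = \frac{Q + Q}{w + 2} = \frac{2 Q}{2 + w}$)
$x{\left(M,I \right)} = \frac{2 I}{2 + M}$
$x{\left(\frac{7 + 6}{-1 - 4},-11 \right)} \left(-50 + B{\left(0,-4 \right)}\right) = 2 \left(-11\right) \frac{1}{2 + \frac{7 + 6}{-1 - 4}} \left(-50 + 11 \left(-4\right)\right) = 2 \left(-11\right) \frac{1}{2 + \frac{13}{-5}} \left(-50 - 44\right) = 2 \left(-11\right) \frac{1}{2 + 13 \left(- \frac{1}{5}\right)} \left(-94\right) = 2 \left(-11\right) \frac{1}{2 - \frac{13}{5}} \left(-94\right) = 2 \left(-11\right) \frac{1}{- \frac{3}{5}} \left(-94\right) = 2 \left(-11\right) \left(- \frac{5}{3}\right) \left(-94\right) = \frac{110}{3} \left(-94\right) = - \frac{10340}{3}$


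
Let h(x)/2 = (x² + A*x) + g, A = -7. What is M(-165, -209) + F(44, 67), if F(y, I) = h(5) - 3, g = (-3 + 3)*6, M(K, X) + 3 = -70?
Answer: -96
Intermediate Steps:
M(K, X) = -73 (M(K, X) = -3 - 70 = -73)
g = 0 (g = 0*6 = 0)
h(x) = -14*x + 2*x² (h(x) = 2*((x² - 7*x) + 0) = 2*(x² - 7*x) = -14*x + 2*x²)
F(y, I) = -23 (F(y, I) = 2*5*(-7 + 5) - 3 = 2*5*(-2) - 3 = -20 - 3 = -23)
M(-165, -209) + F(44, 67) = -73 - 23 = -96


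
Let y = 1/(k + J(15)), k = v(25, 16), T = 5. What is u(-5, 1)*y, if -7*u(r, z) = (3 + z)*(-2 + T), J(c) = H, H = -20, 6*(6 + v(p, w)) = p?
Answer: 72/917 ≈ 0.078517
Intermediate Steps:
v(p, w) = -6 + p/6
J(c) = -20
k = -11/6 (k = -6 + (1/6)*25 = -6 + 25/6 = -11/6 ≈ -1.8333)
u(r, z) = -9/7 - 3*z/7 (u(r, z) = -(3 + z)*(-2 + 5)/7 = -(3 + z)*3/7 = -(9 + 3*z)/7 = -9/7 - 3*z/7)
y = -6/131 (y = 1/(-11/6 - 20) = 1/(-131/6) = -6/131 ≈ -0.045802)
u(-5, 1)*y = (-9/7 - 3/7*1)*(-6/131) = (-9/7 - 3/7)*(-6/131) = -12/7*(-6/131) = 72/917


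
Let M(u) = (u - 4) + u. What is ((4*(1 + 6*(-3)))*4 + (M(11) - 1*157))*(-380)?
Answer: 156180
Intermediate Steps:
M(u) = -4 + 2*u (M(u) = (-4 + u) + u = -4 + 2*u)
((4*(1 + 6*(-3)))*4 + (M(11) - 1*157))*(-380) = ((4*(1 + 6*(-3)))*4 + ((-4 + 2*11) - 1*157))*(-380) = ((4*(1 - 18))*4 + ((-4 + 22) - 157))*(-380) = ((4*(-17))*4 + (18 - 157))*(-380) = (-68*4 - 139)*(-380) = (-272 - 139)*(-380) = -411*(-380) = 156180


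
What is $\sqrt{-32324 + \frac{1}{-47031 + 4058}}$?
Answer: $\frac{3 i \sqrt{135356107209}}{6139} \approx 179.79 i$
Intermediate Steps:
$\sqrt{-32324 + \frac{1}{-47031 + 4058}} = \sqrt{-32324 + \frac{1}{-42973}} = \sqrt{-32324 - \frac{1}{42973}} = \sqrt{- \frac{1389059253}{42973}} = \frac{3 i \sqrt{135356107209}}{6139}$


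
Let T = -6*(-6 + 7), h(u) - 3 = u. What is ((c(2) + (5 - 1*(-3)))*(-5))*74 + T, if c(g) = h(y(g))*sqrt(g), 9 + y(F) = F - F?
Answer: -2966 + 2220*sqrt(2) ≈ 173.55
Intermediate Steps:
y(F) = -9 (y(F) = -9 + (F - F) = -9 + 0 = -9)
h(u) = 3 + u
c(g) = -6*sqrt(g) (c(g) = (3 - 9)*sqrt(g) = -6*sqrt(g))
T = -6 (T = -6*1 = -6)
((c(2) + (5 - 1*(-3)))*(-5))*74 + T = ((-6*sqrt(2) + (5 - 1*(-3)))*(-5))*74 - 6 = ((-6*sqrt(2) + (5 + 3))*(-5))*74 - 6 = ((-6*sqrt(2) + 8)*(-5))*74 - 6 = ((8 - 6*sqrt(2))*(-5))*74 - 6 = (-40 + 30*sqrt(2))*74 - 6 = (-2960 + 2220*sqrt(2)) - 6 = -2966 + 2220*sqrt(2)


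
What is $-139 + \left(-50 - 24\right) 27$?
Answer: $-2137$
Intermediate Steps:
$-139 + \left(-50 - 24\right) 27 = -139 - 1998 = -2137$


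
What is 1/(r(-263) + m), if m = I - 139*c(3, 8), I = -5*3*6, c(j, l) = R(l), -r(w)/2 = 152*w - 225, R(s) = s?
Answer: 1/79200 ≈ 1.2626e-5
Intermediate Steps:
r(w) = 450 - 304*w (r(w) = -2*(152*w - 225) = -2*(-225 + 152*w) = 450 - 304*w)
c(j, l) = l
I = -90 (I = -15*6 = -90)
m = -1202 (m = -90 - 139*8 = -90 - 1112 = -1202)
1/(r(-263) + m) = 1/((450 - 304*(-263)) - 1202) = 1/((450 + 79952) - 1202) = 1/(80402 - 1202) = 1/79200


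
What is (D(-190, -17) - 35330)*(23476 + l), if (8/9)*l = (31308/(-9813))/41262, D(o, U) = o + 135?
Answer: -74745122667759285/89978668 ≈ -8.3070e+8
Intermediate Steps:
D(o, U) = 135 + o
l = -7827/89978668 (l = 9*((31308/(-9813))/41262)/8 = 9*((31308*(-1/9813))*(1/41262))/8 = 9*(-10436/3271*1/41262)/8 = (9/8)*(-5218/67484001) = -7827/89978668 ≈ -8.6987e-5)
(D(-190, -17) - 35330)*(23476 + l) = ((135 - 190) - 35330)*(23476 - 7827/89978668) = (-55 - 35330)*(2112339202141/89978668) = -35385*2112339202141/89978668 = -74745122667759285/89978668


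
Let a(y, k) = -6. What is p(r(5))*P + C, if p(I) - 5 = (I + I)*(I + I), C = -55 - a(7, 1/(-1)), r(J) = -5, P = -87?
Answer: -9184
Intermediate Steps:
C = -49 (C = -55 - 1*(-6) = -55 + 6 = -49)
p(I) = 5 + 4*I**2 (p(I) = 5 + (I + I)*(I + I) = 5 + (2*I)*(2*I) = 5 + 4*I**2)
p(r(5))*P + C = (5 + 4*(-5)**2)*(-87) - 49 = (5 + 4*25)*(-87) - 49 = (5 + 100)*(-87) - 49 = 105*(-87) - 49 = -9135 - 49 = -9184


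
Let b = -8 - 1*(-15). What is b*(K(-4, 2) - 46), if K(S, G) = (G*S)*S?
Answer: -98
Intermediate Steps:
b = 7 (b = -8 + 15 = 7)
K(S, G) = G*S**2
b*(K(-4, 2) - 46) = 7*(2*(-4)**2 - 46) = 7*(2*16 - 46) = 7*(32 - 46) = 7*(-14) = -98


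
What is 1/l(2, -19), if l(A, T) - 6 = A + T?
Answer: -1/11 ≈ -0.090909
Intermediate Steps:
l(A, T) = 6 + A + T (l(A, T) = 6 + (A + T) = 6 + A + T)
1/l(2, -19) = 1/(6 + 2 - 19) = 1/(-11) = -1/11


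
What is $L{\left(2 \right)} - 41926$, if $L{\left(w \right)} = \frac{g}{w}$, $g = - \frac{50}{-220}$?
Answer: $- \frac{1844739}{44} \approx -41926.0$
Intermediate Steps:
$g = \frac{5}{22}$ ($g = \left(-50\right) \left(- \frac{1}{220}\right) = \frac{5}{22} \approx 0.22727$)
$L{\left(w \right)} = \frac{5}{22 w}$
$L{\left(2 \right)} - 41926 = \frac{5}{22 \cdot 2} - 41926 = \frac{5}{22} \cdot \frac{1}{2} - 41926 = \frac{5}{44} - 41926 = - \frac{1844739}{44}$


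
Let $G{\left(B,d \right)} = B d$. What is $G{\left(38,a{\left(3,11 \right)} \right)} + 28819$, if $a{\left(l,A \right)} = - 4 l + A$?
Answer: $28781$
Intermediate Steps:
$a{\left(l,A \right)} = A - 4 l$
$G{\left(38,a{\left(3,11 \right)} \right)} + 28819 = 38 \left(11 - 12\right) + 28819 = 38 \left(-1\right) + 28819 = -38 + 28819 = 28781$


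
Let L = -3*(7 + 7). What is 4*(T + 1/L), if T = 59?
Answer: 4954/21 ≈ 235.90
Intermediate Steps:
L = -42 (L = -3*14 = -42)
4*(T + 1/L) = 4*(59 + 1/(-42)) = 4*(59 - 1/42) = 4*(2477/42) = 4954/21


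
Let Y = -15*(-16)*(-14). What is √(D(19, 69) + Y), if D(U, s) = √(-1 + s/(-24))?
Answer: √(-13440 + I*√62)/2 ≈ 0.01698 + 57.966*I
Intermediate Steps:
Y = -3360 (Y = 240*(-14) = -3360)
D(U, s) = √(-1 - s/24) (D(U, s) = √(-1 + s*(-1/24)) = √(-1 - s/24))
√(D(19, 69) + Y) = √(√(-144 - 6*69)/12 - 3360) = √(√(-144 - 414)/12 - 3360) = √(√(-558)/12 - 3360) = √((3*I*√62)/12 - 3360) = √(I*√62/4 - 3360) = √(-3360 + I*√62/4)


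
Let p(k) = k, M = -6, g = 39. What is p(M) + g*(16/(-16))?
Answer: -45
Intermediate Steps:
p(M) + g*(16/(-16)) = -6 + 39*(16/(-16)) = -6 + 39*(16*(-1/16)) = -6 + 39*(-1) = -6 - 39 = -45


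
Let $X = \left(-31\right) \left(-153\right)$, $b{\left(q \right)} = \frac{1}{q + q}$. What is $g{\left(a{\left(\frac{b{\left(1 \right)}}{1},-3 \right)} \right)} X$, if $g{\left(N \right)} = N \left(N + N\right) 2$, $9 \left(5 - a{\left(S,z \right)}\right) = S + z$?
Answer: $\frac{4756175}{9} \approx 5.2846 \cdot 10^{5}$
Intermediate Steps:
$b{\left(q \right)} = \frac{1}{2 q}$
$a{\left(S,z \right)} = 5 - \frac{S}{9} - \frac{z}{9}$ ($a{\left(S,z \right)} = 5 - \frac{S + z}{9} = 5 - \left(\frac{S}{9} + \frac{z}{9}\right) = 5 - \frac{S}{9} - \frac{z}{9}$)
$g{\left(N \right)} = 4 N^{2}$ ($g{\left(N \right)} = N 2 N 2 = N 4 N = 4 N^{2}$)
$X = 4743$
$g{\left(a{\left(\frac{b{\left(1 \right)}}{1},-3 \right)} \right)} X = 4 \left(5 - \frac{\frac{1}{2 \cdot 1} \cdot 1^{-1}}{9} - - \frac{1}{3}\right)^{2} \cdot 4743 = 4 \left(5 - \frac{\frac{1}{2} \cdot 1 \cdot 1}{9} + \frac{1}{3}\right)^{2} \cdot 4743 = 4 \left(5 - \frac{\frac{1}{2} \cdot 1}{9} + \frac{1}{3}\right)^{2} \cdot 4743 = 4 \left(5 - \frac{1}{18} + \frac{1}{3}\right)^{2} \cdot 4743 = 4 \left(\frac{95}{18}\right)^{2} \cdot 4743 = 4 \cdot \frac{9025}{324} \cdot 4743 = \frac{9025}{81} \cdot 4743 = \frac{4756175}{9}$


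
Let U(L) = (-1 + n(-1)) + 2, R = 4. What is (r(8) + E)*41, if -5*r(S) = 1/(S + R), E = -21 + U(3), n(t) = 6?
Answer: -34481/60 ≈ -574.68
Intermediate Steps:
U(L) = 7 (U(L) = (-1 + 6) + 2 = 5 + 2 = 7)
E = -14 (E = -21 + 7 = -14)
r(S) = -1/(5*(4 + S)) (r(S) = -1/(5*(S + 4)) = -1/(5*(4 + S)))
(r(8) + E)*41 = (-1/(20 + 5*8) - 14)*41 = (-1/(20 + 40) - 14)*41 = (-1/60 - 14)*41 = -841/60*41 = -34481/60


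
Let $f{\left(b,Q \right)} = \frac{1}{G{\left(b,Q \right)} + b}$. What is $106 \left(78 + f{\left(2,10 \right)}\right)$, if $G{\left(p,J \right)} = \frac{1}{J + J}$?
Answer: $\frac{341108}{41} \approx 8319.7$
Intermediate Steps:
$G{\left(p,J \right)} = \frac{1}{2 J}$
$f{\left(b,Q \right)} = \frac{1}{b + \frac{1}{2 Q}}$ ($f{\left(b,Q \right)} = \frac{1}{\frac{1}{2 Q} + b} = \frac{1}{b + \frac{1}{2 Q}}$)
$106 \left(78 + f{\left(2,10 \right)}\right) = 106 \left(78 + 2 \cdot 10 \frac{1}{1 + 2 \cdot 10 \cdot 2}\right) = 106 \left(78 + 2 \cdot 10 \frac{1}{1 + 40}\right) = 106 \left(78 + 2 \cdot 10 \cdot \frac{1}{41}\right) = 106 \left(78 + \frac{20}{41}\right) = 106 \cdot \frac{3218}{41} = \frac{341108}{41}$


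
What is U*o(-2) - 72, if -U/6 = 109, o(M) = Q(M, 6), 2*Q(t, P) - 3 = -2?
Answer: -399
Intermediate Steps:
Q(t, P) = ½ (Q(t, P) = 3/2 + (½)*(-2) = 3/2 - 1 = ½)
o(M) = ½
U = -654 (U = -6*109 = -654)
U*o(-2) - 72 = -654*½ - 72 = -327 - 72 = -399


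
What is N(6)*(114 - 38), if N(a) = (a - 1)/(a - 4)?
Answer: 190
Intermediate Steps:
N(a) = (-1 + a)/(-4 + a)
N(6)*(114 - 38) = ((-1 + 6)/(-4 + 6))*(114 - 38) = (5/2)*76 = 190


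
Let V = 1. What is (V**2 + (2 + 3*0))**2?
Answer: 9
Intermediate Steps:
(V**2 + (2 + 3*0))**2 = (1**2 + (2 + 3*0))**2 = (1 + (2 + 0))**2 = (1 + 2)**2 = 3**2 = 9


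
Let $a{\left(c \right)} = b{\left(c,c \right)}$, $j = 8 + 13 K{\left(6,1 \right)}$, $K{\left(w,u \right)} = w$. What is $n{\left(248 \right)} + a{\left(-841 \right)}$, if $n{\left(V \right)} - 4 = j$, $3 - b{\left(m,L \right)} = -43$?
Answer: $136$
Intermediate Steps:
$b{\left(m,L \right)} = 46$ ($b{\left(m,L \right)} = 3 - -43 = 3 + 43 = 46$)
$j = 86$ ($j = 8 + 13 \cdot 6 = 8 + 78 = 86$)
$a{\left(c \right)} = 46$
$n{\left(V \right)} = 90$ ($n{\left(V \right)} = 4 + 86 = 90$)
$n{\left(248 \right)} + a{\left(-841 \right)} = 90 + 46 = 136$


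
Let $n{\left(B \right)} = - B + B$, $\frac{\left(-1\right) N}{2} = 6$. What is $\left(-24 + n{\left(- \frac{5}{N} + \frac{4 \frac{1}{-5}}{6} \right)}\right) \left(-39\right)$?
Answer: $936$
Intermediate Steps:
$N = -12$ ($N = \left(-2\right) 6 = -12$)
$n{\left(B \right)} = 0$
$\left(-24 + n{\left(- \frac{5}{N} + \frac{4 \frac{1}{-5}}{6} \right)}\right) \left(-39\right) = \left(-24 + 0\right) \left(-39\right) = \left(-24\right) \left(-39\right) = 936$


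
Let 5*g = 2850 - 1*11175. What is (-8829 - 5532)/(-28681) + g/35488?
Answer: 461889303/1017831328 ≈ 0.45380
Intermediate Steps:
g = -1665 (g = (2850 - 1*11175)/5 = (2850 - 11175)/5 = (1/5)*(-8325) = -1665)
(-8829 - 5532)/(-28681) + g/35488 = (-8829 - 5532)/(-28681) - 1665/35488 = -14361*(-1/28681) - 1665*1/35488 = 14361/28681 - 1665/35488 = 461889303/1017831328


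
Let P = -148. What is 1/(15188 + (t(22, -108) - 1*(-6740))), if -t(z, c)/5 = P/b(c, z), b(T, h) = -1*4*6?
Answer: 6/131383 ≈ 4.5668e-5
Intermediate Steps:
b(T, h) = -24 (b(T, h) = -4*6 = -24)
t(z, c) = -185/6 (t(z, c) = -(-740)/(-24) = -(-740)*(-1)/24 = -5*37/6 = -185/6)
1/(15188 + (t(22, -108) - 1*(-6740))) = 1/(15188 + (-185/6 - 1*(-6740))) = 1/(15188 + (-185/6 + 6740)) = 1/(15188 + 40255/6) = 1/(131383/6) = 6/131383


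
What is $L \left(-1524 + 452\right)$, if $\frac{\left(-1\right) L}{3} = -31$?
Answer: $-99696$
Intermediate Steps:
$L = 93$ ($L = \left(-3\right) \left(-31\right) = 93$)
$L \left(-1524 + 452\right) = 93 \left(-1524 + 452\right) = 93 \left(-1072\right) = -99696$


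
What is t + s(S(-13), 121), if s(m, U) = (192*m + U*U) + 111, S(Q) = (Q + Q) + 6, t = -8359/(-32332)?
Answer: 352815143/32332 ≈ 10912.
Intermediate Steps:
t = 8359/32332 (t = -8359*(-1/32332) = 8359/32332 ≈ 0.25854)
S(Q) = 6 + 2*Q (S(Q) = 2*Q + 6 = 6 + 2*Q)
s(m, U) = 111 + U² + 192*m (s(m, U) = (192*m + U²) + 111 = (U² + 192*m) + 111 = 111 + U² + 192*m)
t + s(S(-13), 121) = 8359/32332 + (111 + 121² + 192*(6 + 2*(-13))) = 8359/32332 + (111 + 14641 + 192*(6 - 26)) = 8359/32332 + (111 + 14641 + 192*(-20)) = 8359/32332 + (111 + 14641 - 3840) = 8359/32332 + 10912 = 352815143/32332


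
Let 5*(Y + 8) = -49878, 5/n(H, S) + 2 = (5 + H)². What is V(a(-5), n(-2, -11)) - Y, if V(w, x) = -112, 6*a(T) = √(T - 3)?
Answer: 49358/5 ≈ 9871.6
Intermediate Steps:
n(H, S) = 5/(-2 + (5 + H)²)
a(T) = √(-3 + T)/6 (a(T) = √(T - 3)/6 = √(-3 + T)/6)
Y = -49918/5 (Y = -8 + (⅕)*(-49878) = -8 - 49878/5 = -49918/5 ≈ -9983.6)
V(a(-5), n(-2, -11)) - Y = -112 - 1*(-49918/5) = -112 + 49918/5 = 49358/5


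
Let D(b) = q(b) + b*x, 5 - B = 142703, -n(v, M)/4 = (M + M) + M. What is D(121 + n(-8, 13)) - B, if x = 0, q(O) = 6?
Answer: 142704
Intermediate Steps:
n(v, M) = -12*M (n(v, M) = -4*((M + M) + M) = -4*(2*M + M) = -12*M)
B = -142698 (B = 5 - 1*142703 = 5 - 142703 = -142698)
D(b) = 6 (D(b) = 6 + b*0 = 6 + 0 = 6)
D(121 + n(-8, 13)) - B = 6 - 1*(-142698) = 6 + 142698 = 142704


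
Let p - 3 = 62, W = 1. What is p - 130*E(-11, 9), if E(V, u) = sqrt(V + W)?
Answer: 65 - 130*I*sqrt(10) ≈ 65.0 - 411.1*I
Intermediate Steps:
p = 65 (p = 3 + 62 = 65)
E(V, u) = sqrt(1 + V) (E(V, u) = sqrt(V + 1) = sqrt(1 + V))
p - 130*E(-11, 9) = 65 - 130*sqrt(1 - 11) = 65 - 130*I*sqrt(10)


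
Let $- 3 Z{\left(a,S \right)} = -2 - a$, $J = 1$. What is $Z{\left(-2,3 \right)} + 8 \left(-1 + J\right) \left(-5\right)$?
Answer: $0$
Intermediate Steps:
$Z{\left(a,S \right)} = \frac{2}{3} + \frac{a}{3}$ ($Z{\left(a,S \right)} = - \frac{-2 - a}{3} = \frac{2}{3} + \frac{a}{3}$)
$Z{\left(-2,3 \right)} + 8 \left(-1 + J\right) \left(-5\right) = \left(\frac{2}{3} + \frac{1}{3} \left(-2\right)\right) + 8 \left(-1 + 1\right) \left(-5\right) = \left(\frac{2}{3} - \frac{2}{3}\right) + 8 \cdot 0 \left(-5\right) = 0 + 8 \cdot 0 = 0 + 0 = 0$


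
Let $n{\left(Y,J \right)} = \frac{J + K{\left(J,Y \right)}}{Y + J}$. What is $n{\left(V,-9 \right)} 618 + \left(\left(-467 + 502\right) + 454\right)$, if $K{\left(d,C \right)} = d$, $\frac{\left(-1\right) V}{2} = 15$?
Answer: $\frac{10065}{13} \approx 774.23$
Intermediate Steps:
$V = -30$ ($V = \left(-2\right) 15 = -30$)
$n{\left(Y,J \right)} = \frac{2 J}{J + Y}$ ($n{\left(Y,J \right)} = \frac{J + J}{Y + J} = \frac{2 J}{J + Y}$)
$n{\left(V,-9 \right)} 618 + \left(\left(-467 + 502\right) + 454\right) = 2 \left(-9\right) \frac{1}{-9 - 30} \cdot 618 + \left(\left(-467 + 502\right) + 454\right) = 2 \left(-9\right) \frac{1}{-39} \cdot 618 + \left(35 + 454\right) = 2 \left(-9\right) \left(- \frac{1}{39}\right) 618 + 489 = \frac{6}{13} \cdot 618 + 489 = \frac{3708}{13} + 489 = \frac{10065}{13}$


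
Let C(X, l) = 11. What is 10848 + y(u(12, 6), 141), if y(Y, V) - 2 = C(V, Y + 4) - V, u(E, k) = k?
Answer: 10720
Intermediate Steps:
y(Y, V) = 13 - V (y(Y, V) = 2 + (11 - V) = 13 - V)
10848 + y(u(12, 6), 141) = 10848 + (13 - 1*141) = 10848 + (13 - 141) = 10848 - 128 = 10720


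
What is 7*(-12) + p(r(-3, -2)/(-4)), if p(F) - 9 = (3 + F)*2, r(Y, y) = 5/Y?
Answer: -409/6 ≈ -68.167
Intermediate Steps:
p(F) = 15 + 2*F (p(F) = 9 + (3 + F)*2 = 9 + (6 + 2*F) = 15 + 2*F)
7*(-12) + p(r(-3, -2)/(-4)) = 7*(-12) + (15 + 2*((5/(-3))/(-4))) = -84 + (15 + 2*((5*(-1/3))*(-1/4))) = -84 + (15 + 2*(-5/3*(-1/4))) = -84 + (15 + 2*(5/12)) = -84 + (15 + 5/6) = -84 + 95/6 = -409/6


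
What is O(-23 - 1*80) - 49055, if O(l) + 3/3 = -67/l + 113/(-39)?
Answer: -197066978/4017 ≈ -49058.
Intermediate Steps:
O(l) = -152/39 - 67/l (O(l) = -1 + (-67/l + 113/(-39)) = -1 + (-67/l + 113*(-1/39)) = -1 + (-67/l - 113/39) = -1 + (-113/39 - 67/l) = -152/39 - 67/l)
O(-23 - 1*80) - 49055 = (-152/39 - 67/(-23 - 1*80)) - 49055 = (-152/39 - 67/(-23 - 80)) - 49055 = (-152/39 - 67/(-103)) - 49055 = (-152/39 - 67*(-1/103)) - 49055 = (-152/39 + 67/103) - 49055 = -13043/4017 - 49055 = -197066978/4017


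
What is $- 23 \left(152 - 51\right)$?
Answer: $-2323$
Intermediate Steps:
$- 23 \left(152 - 51\right) = \left(-23\right) 101 = -2323$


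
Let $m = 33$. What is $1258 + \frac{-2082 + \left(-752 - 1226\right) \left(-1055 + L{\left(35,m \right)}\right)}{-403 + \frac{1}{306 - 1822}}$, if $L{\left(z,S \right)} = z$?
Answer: $- \frac{2286890806}{610949} \approx -3743.2$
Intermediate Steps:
$1258 + \frac{-2082 + \left(-752 - 1226\right) \left(-1055 + L{\left(35,m \right)}\right)}{-403 + \frac{1}{306 - 1822}} = 1258 + \frac{-2082 + \left(-752 - 1226\right) \left(-1055 + 35\right)}{-403 + \frac{1}{306 - 1822}} = 1258 + \frac{-2082 - -2017560}{-403 + \frac{1}{-1516}} = 1258 + \frac{-2082 + 2017560}{-403 - \frac{1}{1516}} = 1258 + \frac{2015478}{- \frac{610949}{1516}} = 1258 + 2015478 \left(- \frac{1516}{610949}\right) = 1258 - \frac{3055464648}{610949} = - \frac{2286890806}{610949}$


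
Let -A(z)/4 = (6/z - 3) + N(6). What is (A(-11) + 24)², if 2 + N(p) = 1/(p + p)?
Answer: 2289169/1089 ≈ 2102.1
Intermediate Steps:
N(p) = -2 + 1/(2*p) (N(p) = -2 + 1/(p + p) = -2 + 1/(2*p))
A(z) = 59/3 - 24/z (A(z) = -4*((6/z - 3) + (-2 + (½)/6)) = -4*((-3 + 6/z) + (-2 + (½)*(⅙))) = -4*((-3 + 6/z) + (-2 + 1/12)) = -4*((-3 + 6/z) - 23/12) = -4*(-59/12 + 6/z) = 59/3 - 24/z)
(A(-11) + 24)² = ((59/3 - 24/(-11)) + 24)² = ((59/3 - 24*(-1/11)) + 24)² = ((59/3 + 24/11) + 24)² = (721/33 + 24)² = (1513/33)² = 2289169/1089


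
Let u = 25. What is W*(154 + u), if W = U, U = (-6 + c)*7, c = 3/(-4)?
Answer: -33831/4 ≈ -8457.8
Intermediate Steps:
c = -3/4 (c = 3*(-1/4) = -3/4 ≈ -0.75000)
U = -189/4 (U = (-6 - 3/4)*7 = -27/4*7 = -189/4 ≈ -47.250)
W = -189/4 ≈ -47.250
W*(154 + u) = -189*(154 + 25)/4 = -189/4*179 = -33831/4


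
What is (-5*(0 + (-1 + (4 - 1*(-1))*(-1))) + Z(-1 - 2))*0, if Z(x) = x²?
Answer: 0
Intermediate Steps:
(-5*(0 + (-1 + (4 - 1*(-1))*(-1))) + Z(-1 - 2))*0 = (-5*(0 + (-1 + (4 - 1*(-1))*(-1))) + (-1 - 2)²)*0 = (-5*(0 + (-1 + (4 + 1)*(-1))) + (-3)²)*0 = (-5*(0 + (-1 + 5*(-1))) + 9)*0 = (-5*(0 + (-1 - 5)) + 9)*0 = (-5*(0 - 6) + 9)*0 = (-5*(-6) + 9)*0 = (30 + 9)*0 = 39*0 = 0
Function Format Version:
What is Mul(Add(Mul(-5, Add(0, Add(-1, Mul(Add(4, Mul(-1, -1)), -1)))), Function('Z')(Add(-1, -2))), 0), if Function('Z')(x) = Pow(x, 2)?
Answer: 0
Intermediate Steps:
Mul(Add(Mul(-5, Add(0, Add(-1, Mul(Add(4, Mul(-1, -1)), -1)))), Function('Z')(Add(-1, -2))), 0) = Mul(Add(Mul(-5, Add(0, Add(-1, Mul(Add(4, Mul(-1, -1)), -1)))), Pow(Add(-1, -2), 2)), 0) = Mul(Add(Mul(-5, Add(0, Add(-1, Mul(Add(4, 1), -1)))), Pow(-3, 2)), 0) = Mul(Add(Mul(-5, Add(0, Add(-1, Mul(5, -1)))), 9), 0) = Mul(Add(Mul(-5, Add(0, Add(-1, -5))), 9), 0) = Mul(Add(Mul(-5, Add(0, -6)), 9), 0) = Mul(Add(Mul(-5, -6), 9), 0) = Mul(Add(30, 9), 0) = Mul(39, 0) = 0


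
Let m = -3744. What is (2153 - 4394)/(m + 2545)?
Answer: 2241/1199 ≈ 1.8691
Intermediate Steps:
(2153 - 4394)/(m + 2545) = (2153 - 4394)/(-3744 + 2545) = -2241/(-1199) = -2241*(-1/1199) = 2241/1199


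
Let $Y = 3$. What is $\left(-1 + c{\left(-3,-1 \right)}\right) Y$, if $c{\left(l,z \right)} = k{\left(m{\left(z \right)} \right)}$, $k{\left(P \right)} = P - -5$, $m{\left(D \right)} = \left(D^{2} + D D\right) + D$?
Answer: $15$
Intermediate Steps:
$m{\left(D \right)} = D + 2 D^{2}$ ($m{\left(D \right)} = \left(D^{2} + D^{2}\right) + D = 2 D^{2} + D = D + 2 D^{2}$)
$k{\left(P \right)} = 5 + P$ ($k{\left(P \right)} = P + 5 = 5 + P$)
$c{\left(l,z \right)} = 5 + z \left(1 + 2 z\right)$
$\left(-1 + c{\left(-3,-1 \right)}\right) Y = \left(-1 + \left(5 - \left(1 + 2 \left(-1\right)\right)\right)\right) 3 = \left(-1 + \left(5 - \left(1 - 2\right)\right)\right) 3 = \left(-1 + \left(5 - -1\right)\right) 3 = \left(-1 + \left(5 + 1\right)\right) 3 = \left(-1 + 6\right) 3 = 5 \cdot 3 = 15$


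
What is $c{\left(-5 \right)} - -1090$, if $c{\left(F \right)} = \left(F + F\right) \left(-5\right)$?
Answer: $1140$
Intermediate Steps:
$c{\left(F \right)} = - 10 F$ ($c{\left(F \right)} = 2 F \left(-5\right) = - 10 F$)
$c{\left(-5 \right)} - -1090 = \left(-10\right) \left(-5\right) - -1090 = 50 + 1090 = 1140$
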